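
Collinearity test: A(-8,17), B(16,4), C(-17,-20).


-8*(4+ 20) + 16*(-20-17) - 17*(17-4)
= -192 - 592 - 221 = -1005

No, not collinear (determinant = -1005)


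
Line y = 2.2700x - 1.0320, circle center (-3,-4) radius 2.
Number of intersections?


Substitute y = 2.2700x - 1.0320: (x+ 3)^2 + (2.2700x- 1.0320+ 4)^2 = 4
Expand to Ax^2 + Bx + C = 0, where b-k = 2.968
A = 1+m^2 = 6.1529
B = 2(m(b-k) - h) = 2(2.2700*2.968 + 3) = 19.47472
C = h^2 + (b-k)^2 - r^2 = 9 + 8.809024 - 4 = 13.809024
disc = B^2-4AC = 379.2647 - 339.8622 = 39.4025
disc > 0

2 intersection points


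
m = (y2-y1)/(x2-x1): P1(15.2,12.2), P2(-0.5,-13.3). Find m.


dy = -13.3 - 12.2 = -25.5
dx = -0.5 - 15.2 = -15.7
m = -25.5/(-15.7) = 1.6242

m = 1.6242


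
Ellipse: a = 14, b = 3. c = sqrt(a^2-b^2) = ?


c^2 = 14^2 - 3^2 = 196 - 9 = 187
c = sqrt(187) = 13.6748

c = 13.6748


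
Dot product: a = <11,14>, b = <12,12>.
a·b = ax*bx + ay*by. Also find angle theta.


a·b = 11*12 + 14*12 = 132 + 168 = 300
|a| = sqrt(121+196) = 17.8045
|b| = sqrt(144+144) = 16.9706
cos(theta) = 300/(sqrt(317)*sqrt(288)) = 300/sqrt(91296) = 0.992877
theta = arccos(300/sqrt(91296)) = 6.8428 degrees

a·b = 300, theta = 6.8428 deg


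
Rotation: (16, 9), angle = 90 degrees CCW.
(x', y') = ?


cos(90) = 0, sin(90) = 1
x' = 16*0 - 9*1 = -9
y' = 16*1 + 9*0 = 16

(-9, 16)


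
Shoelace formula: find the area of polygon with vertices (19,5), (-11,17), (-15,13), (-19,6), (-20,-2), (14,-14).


sum(xi*y_{i+1}) = 19*17 - 11*13 - 15*6 - 19*(-2) - 20*(-14) + 14*5 = 478
sum(yi*x_{i+1}) = 5*(-11) + 17*(-15) + 13*(-19) + 6*(-20) - 2*14 - 14*19 = -971
Area = |478 + 971|/2 = 1449/2 = 724.5000

724.5000 sq units


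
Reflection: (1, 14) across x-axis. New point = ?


Reflection rule for x-axis: (x, -y)
(1, 14) -> (1, -14)

(1, -14)


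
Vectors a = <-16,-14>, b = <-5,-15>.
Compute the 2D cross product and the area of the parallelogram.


cross = -16*(-15) + 14*(-5) = 240 - 70 = 170
Parallelogram area = |170| = 170

cross = 170, parallelogram area = 170


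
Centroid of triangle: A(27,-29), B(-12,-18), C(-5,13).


Gx = (27- 12- 5)/3 = 10/3 = 3.3333
Gy = (-29- 18+13)/3 = -34/3 = -11.3333

G = (3.3333, -11.3333)


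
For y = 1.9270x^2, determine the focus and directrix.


a = 1.9270
1/(4a) = 0.1297
Focus = (0, 0.1297)
Directrix: y = -0.1297

Focus = (0, 0.1297), Directrix: y = -0.1297


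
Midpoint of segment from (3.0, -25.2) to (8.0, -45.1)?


Mx = (3.0 + 8.0)/2 = 11.0/2 = 5.5000
My = (-25.2 - 45.1)/2 = -70.3/2 = -35.1500

(5.5000, -35.1500)


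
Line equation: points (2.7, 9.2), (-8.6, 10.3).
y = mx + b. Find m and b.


m = (1.1)/(-11.3) = -0.0973
b = y1 - m*x1 = 9.2 - (1.1*2.7)/(-11.3) = 9.2 + 0.2628 = 9.4628

y = -0.0973x + 9.4628


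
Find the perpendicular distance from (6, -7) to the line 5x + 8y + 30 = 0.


|5*6 + 8*(-7) + 30| = |4| = 4
sqrt(25 + 64) = sqrt(89) = 9.4340
d = 4/sqrt(89) = 0.4240

0.4240


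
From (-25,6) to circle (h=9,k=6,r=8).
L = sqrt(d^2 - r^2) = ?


d = sqrt((-25-9)^2 + (6-6)^2) = sqrt(1156+0) = 34.0000
L = sqrt(1156.0000 - 64) = sqrt(1092.0000) = 33.0454

33.0454


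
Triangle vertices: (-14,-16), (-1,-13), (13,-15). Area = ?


-14*(-13+ 15) = -28
-1*(-15+ 16) = -1
13*(-16+ 13) = -39
sum = -68
Area = |-68|/2 = 34.0000

34.0000 sq units


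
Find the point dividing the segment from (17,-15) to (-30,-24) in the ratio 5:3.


Px = (5*(-30) + 3*17)/8 = -99/8 = -12.3750
Py = (5*(-24) + 3*(-15))/8 = -165/8 = -20.6250

P = (-12.3750, -20.6250)


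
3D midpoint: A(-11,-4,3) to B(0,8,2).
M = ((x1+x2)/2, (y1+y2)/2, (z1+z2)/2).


Mx = (-11+0)/2 = -5.5000
My = (-4+8)/2 = 2.0000
Mz = (3+2)/2 = 2.5000

M = (-5.5000, 2.0000, 2.5000)


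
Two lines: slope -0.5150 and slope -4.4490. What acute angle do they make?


m1-m2 = 3.934
1+m1*m2 = 3.291235
tan(theta) = |3.934/3.291235| = 1.195296
theta = arctan(|3.934/3.291235|) = 50.0837 degrees (acute angle)

50.0837 degrees


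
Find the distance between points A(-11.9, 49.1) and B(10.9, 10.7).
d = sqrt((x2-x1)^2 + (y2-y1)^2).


dx = 10.9 + 11.9 = 22.8
dy = 10.7 - 49.1 = -38.4
d = sqrt(519.84 + 1474.56) = sqrt(1994.4) = 44.6587

44.6587


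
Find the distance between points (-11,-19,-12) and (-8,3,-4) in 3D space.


dx=3, dy=22, dz=8
d = sqrt(9+484+64) = sqrt(557) = 23.6008

23.6008


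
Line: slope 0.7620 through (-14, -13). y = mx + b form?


y + 13 = 0.7620(x + 14)
y = 0.7620x - 13 - 0.7620*(-14)
y = 0.7620x - 2.3320

y = 0.7620x - 2.3320


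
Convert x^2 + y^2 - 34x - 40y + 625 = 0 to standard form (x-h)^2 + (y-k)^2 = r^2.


h = -D/2 = 34/2 = 17
k = -E/2 = 40/2 = 20
r^2 = h^2 + k^2 - F = 289 + 400 - 625 = 64
r = 8

Center (17, 20), radius = 8


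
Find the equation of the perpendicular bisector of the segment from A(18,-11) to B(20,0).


Midpoint = (19, -5.5)
Slope of AB = dy/dx = 11/2 = 5.5000
Perp slope = -dx/dy = -2/11 = -0.1818
b = My - (perp slope)*Mx = -5.5 + (2*19)/11 = -5.5 + 3.4545 = -2.0455

y = -0.1818x - 2.0455


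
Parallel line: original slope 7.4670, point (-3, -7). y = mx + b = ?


Parallel lines have equal slopes.
m2 = 7.4670
b2 = -7 - 7.4670*(-3) = 15.4010

y = 7.4670x + 15.4010


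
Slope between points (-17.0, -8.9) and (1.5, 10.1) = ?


dy = 10.1 + 8.9 = 19.0
dx = 1.5 + 17.0 = 18.5
m = 19.0/18.5 = 1.0270

m = 1.0270


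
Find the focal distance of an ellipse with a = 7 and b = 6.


c^2 = 7^2 - 6^2 = 49 - 36 = 13
c = sqrt(13) = 3.6056

c = 3.6056


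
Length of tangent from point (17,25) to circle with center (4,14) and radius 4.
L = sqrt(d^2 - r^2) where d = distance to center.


d = sqrt((17-4)^2 + (25-14)^2) = sqrt(169+121) = 17.0294
L = sqrt(290.0000 - 16) = sqrt(274.0000) = 16.5529

16.5529


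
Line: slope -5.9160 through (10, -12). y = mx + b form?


y + 12 = -5.9160(x - 10)
y = -5.9160x - 12 + 5.9160*10
y = -5.9160x + 47.1600

y = -5.9160x + 47.1600


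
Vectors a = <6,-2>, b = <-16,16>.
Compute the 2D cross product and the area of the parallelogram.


cross = 6*16 + 2*(-16) = 96 - 32 = 64
Parallelogram area = |64| = 64

cross = 64, parallelogram area = 64


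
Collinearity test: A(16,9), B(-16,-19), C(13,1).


16*(-19-1) - 16*(1-9) + 13*(9+ 19)
= -320 + 128 + 364 = 172

No, not collinear (determinant = 172)


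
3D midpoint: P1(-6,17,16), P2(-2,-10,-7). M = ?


Mx = (-6- 2)/2 = -4.0000
My = (17- 10)/2 = 3.5000
Mz = (16- 7)/2 = 4.5000

M = (-4.0000, 3.5000, 4.5000)


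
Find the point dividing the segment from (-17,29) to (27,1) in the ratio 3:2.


Px = (3*27 + 2*(-17))/5 = 47/5 = 9.4000
Py = (3*1 + 2*29)/5 = 61/5 = 12.2000

P = (9.4000, 12.2000)


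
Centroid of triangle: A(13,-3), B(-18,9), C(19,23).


Gx = (13- 18+19)/3 = 14/3 = 4.6667
Gy = (-3+9+23)/3 = 29/3 = 9.6667

G = (4.6667, 9.6667)


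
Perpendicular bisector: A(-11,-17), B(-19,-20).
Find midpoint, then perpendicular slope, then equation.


Midpoint = (-15, -18.5)
Slope of AB = dy/dx = -3/(-8) = 0.3750
Perp slope = -dx/dy = -8/3 = -2.6667
b = My - (perp slope)*Mx = -18.5 + (-8*(-15))/(-3) = -18.5 - 40.0000 = -58.5000

y = -2.6667x - 58.5000


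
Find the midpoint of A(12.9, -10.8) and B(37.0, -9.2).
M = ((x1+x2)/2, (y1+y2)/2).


Mx = (12.9 + 37.0)/2 = 49.9/2 = 24.9500
My = (-10.8 - 9.2)/2 = -20.0/2 = -10.0000

(24.9500, -10.0000)


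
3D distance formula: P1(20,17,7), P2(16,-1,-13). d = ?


dx=-4, dy=-18, dz=-20
d = sqrt(16+324+400) = sqrt(740) = 27.2029

27.2029


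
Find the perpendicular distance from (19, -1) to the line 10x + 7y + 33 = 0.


|10*19 + 7*(-1) + 33| = |216| = 216
sqrt(100 + 49) = sqrt(149) = 12.2066
d = 216/sqrt(149) = 17.6954

17.6954


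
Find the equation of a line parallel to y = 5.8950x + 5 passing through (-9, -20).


Parallel lines have equal slopes.
m2 = 5.8950
b2 = -20 - 5.8950*(-9) = 33.0550

y = 5.8950x + 33.0550


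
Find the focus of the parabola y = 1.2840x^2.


a = 1.2840
4a = 5.1360
focus = (0, 1/5.1360) = (0, 0.1947)

Focus = (0, 0.1947)


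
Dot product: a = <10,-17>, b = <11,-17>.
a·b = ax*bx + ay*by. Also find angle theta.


a·b = 10*11 - 17*(-17) = 110 + 289 = 399
|a| = sqrt(100+289) = 19.7231
|b| = sqrt(121+289) = 20.2485
cos(theta) = 399/(sqrt(389)*sqrt(410)) = 399/sqrt(159490) = 0.999094
theta = arccos(399/sqrt(159490)) = 2.4397 degrees

a·b = 399, theta = 2.4397 deg


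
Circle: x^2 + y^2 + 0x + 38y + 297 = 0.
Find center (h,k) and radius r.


h = -D/2 = 0/2 = 0
k = -E/2 = -38/2 = -19
r^2 = h^2 + k^2 - F = 0 + 361 - 297 = 64
r = 8

Center (0, -19), radius = 8


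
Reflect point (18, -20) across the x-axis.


Reflection rule for x-axis: (x, -y)
(18, -20) -> (18, 20)

(18, 20)


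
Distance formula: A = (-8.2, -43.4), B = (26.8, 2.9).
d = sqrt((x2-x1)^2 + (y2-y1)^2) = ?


dx = 26.8 + 8.2 = 35.0
dy = 2.9 + 43.4 = 46.3
d = sqrt(1225.0 + 2143.69) = sqrt(3368.69) = 58.0404

58.0404


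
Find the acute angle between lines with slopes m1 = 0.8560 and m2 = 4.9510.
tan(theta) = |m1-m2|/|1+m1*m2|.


m1-m2 = -4.095
1+m1*m2 = 5.238056
tan(theta) = |-4.095/5.238056| = 0.781779
theta = arctan(|-4.095/5.238056|) = 38.0175 degrees (acute angle)

38.0175 degrees


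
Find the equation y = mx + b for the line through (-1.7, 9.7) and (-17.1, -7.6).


m = (-17.3)/(-15.4) = 1.1234
b = y1 - m*x1 = 9.7 - (-17.3*(-1.7))/(-15.4) = 9.7 + 1.9097 = 11.6097

y = 1.1234x + 11.6097


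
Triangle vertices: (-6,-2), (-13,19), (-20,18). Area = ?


-6*(19-18) = -6
-13*(18+ 2) = -260
-20*(-2-19) = 420
sum = 154
Area = |154|/2 = 77.0000

77.0000 sq units


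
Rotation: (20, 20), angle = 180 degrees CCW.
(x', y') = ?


cos(180) = -1, sin(180) = 0
x' = 20*(-1) - 20*0 = -20
y' = 20*0 + 20*(-1) = -20

(-20, -20)


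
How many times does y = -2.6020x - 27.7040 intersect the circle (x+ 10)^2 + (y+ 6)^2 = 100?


Substitute y = -2.6020x - 27.7040: (x+ 10)^2 + (-2.6020x- 27.7040+ 6)^2 = 100
Expand to Ax^2 + Bx + C = 0, where b-k = -21.704
A = 1+m^2 = 7.770404
B = 2(m(b-k) - h) = 2(-2.6020*(-21.704) + 10) = 132.947616
C = h^2 + (b-k)^2 - r^2 = 100 + 471.063616 - 100 = 471.063616
disc = B^2-4AC = 17675.0686 - 14641.4184 = 3033.6502
disc > 0

2 intersection points


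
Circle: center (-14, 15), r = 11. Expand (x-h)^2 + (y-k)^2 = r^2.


(x+ 14)^2 + (y-15)^2 = 11^2
D = -2h = 28, E = -2k = -30
F = h^2+k^2-r^2 = 196+225-121 = 300

x^2 + y^2 + 28x - 30y + 300 = 0


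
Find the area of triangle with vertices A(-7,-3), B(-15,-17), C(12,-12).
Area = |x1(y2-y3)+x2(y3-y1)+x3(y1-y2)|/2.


-7*(-17+ 12) = 35
-15*(-12+ 3) = 135
12*(-3+ 17) = 168
sum = 338
Area = |338|/2 = 169.0000

169.0000 sq units


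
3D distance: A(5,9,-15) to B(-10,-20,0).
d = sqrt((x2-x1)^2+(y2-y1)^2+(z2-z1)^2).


dx=-15, dy=-29, dz=15
d = sqrt(225+841+225) = sqrt(1291) = 35.9305

35.9305


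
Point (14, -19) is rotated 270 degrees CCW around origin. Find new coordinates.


cos(270) = 0, sin(270) = -1
x' = 14*0 + 19*(-1) = -19
y' = 14*(-1) - 19*0 = -14

(-19, -14)


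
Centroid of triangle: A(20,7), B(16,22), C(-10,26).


Gx = (20+16- 10)/3 = 26/3 = 8.6667
Gy = (7+22+26)/3 = 55/3 = 18.3333

G = (8.6667, 18.3333)


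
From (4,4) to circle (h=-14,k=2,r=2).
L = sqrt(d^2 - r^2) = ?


d = sqrt((4+ 14)^2 + (4-2)^2) = sqrt(324+4) = 18.1108
L = sqrt(328.0000 - 4) = sqrt(324.0000) = 18.0000

18.0000


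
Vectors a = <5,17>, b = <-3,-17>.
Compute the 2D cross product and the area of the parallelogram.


cross = 5*(-17) - 17*(-3) = -85 + 51 = -34
Parallelogram area = |-34| = 34

cross = -34, parallelogram area = 34


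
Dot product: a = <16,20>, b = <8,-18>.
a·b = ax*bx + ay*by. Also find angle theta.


a·b = 16*8 + 20*(-18) = 128 - 360 = -232
|a| = sqrt(256+400) = 25.6125
|b| = sqrt(64+324) = 19.6977
cos(theta) = -232/(sqrt(656)*sqrt(388)) = -232/sqrt(254528) = -0.459854
theta = arccos(-232/sqrt(254528)) = 117.3777 degrees

a·b = -232, theta = 117.3777 deg


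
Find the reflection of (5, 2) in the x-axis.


Reflection rule for x-axis: (x, -y)
(5, 2) -> (5, -2)

(5, -2)


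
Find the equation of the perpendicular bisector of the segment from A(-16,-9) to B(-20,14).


Midpoint = (-18, 2.5)
Slope of AB = dy/dx = 23/(-4) = -5.7500
Perp slope = -dx/dy = 4/23 = 0.1739
b = My - (perp slope)*Mx = 2.5 + (-4*(-18))/23 = 2.5 + 3.1304 = 5.6304

y = 0.1739x + 5.6304


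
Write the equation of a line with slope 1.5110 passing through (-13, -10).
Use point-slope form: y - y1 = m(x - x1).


y + 10 = 1.5110(x + 13)
y = 1.5110x - 10 - 1.5110*(-13)
y = 1.5110x + 9.6430

y = 1.5110x + 9.6430


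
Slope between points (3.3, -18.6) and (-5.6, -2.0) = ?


dy = -2.0 + 18.6 = 16.6
dx = -5.6 - 3.3 = -8.9
m = 16.6/(-8.9) = -1.8652

m = -1.8652


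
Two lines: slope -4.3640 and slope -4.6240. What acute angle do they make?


m1-m2 = 0.26
1+m1*m2 = 21.179136
tan(theta) = |0.26/21.179136| = 0.012276
theta = arctan(|0.26/21.179136|) = 0.7033 degrees (acute angle)

0.7033 degrees


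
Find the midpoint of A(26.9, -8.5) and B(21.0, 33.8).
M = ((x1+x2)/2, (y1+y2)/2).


Mx = (26.9 + 21.0)/2 = 47.9/2 = 23.9500
My = (-8.5 + 33.8)/2 = 25.3/2 = 12.6500

(23.9500, 12.6500)


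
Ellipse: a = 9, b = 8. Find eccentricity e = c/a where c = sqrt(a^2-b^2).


c = sqrt(81-64) = sqrt(17) = 4.1231
e = c/a = sqrt(17)/9 = 0.4581

e = 0.4581


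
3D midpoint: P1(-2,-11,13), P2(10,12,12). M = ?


Mx = (-2+10)/2 = 4.0000
My = (-11+12)/2 = 0.5000
Mz = (13+12)/2 = 12.5000

M = (4.0000, 0.5000, 12.5000)


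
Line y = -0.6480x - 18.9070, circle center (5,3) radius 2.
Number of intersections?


Substitute y = -0.6480x - 18.9070: (x-5)^2 + (-0.6480x- 18.9070-3)^2 = 4
Expand to Ax^2 + Bx + C = 0, where b-k = -21.907
A = 1+m^2 = 1.419904
B = 2(m(b-k) - h) = 2(-0.6480*(-21.907) - 5) = 18.391472
C = h^2 + (b-k)^2 - r^2 = 25 + 479.916649 - 4 = 500.916649
disc = B^2-4AC = 338.2462 - 2845.0142 = -2506.7680
disc < 0

0 intersection points


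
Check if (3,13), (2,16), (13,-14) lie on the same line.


3*(16+ 14) + 2*(-14-13) + 13*(13-16)
= 90 - 54 - 39 = -3

No, not collinear (determinant = -3)


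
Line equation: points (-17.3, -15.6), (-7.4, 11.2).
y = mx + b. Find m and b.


m = (26.8)/(9.9) = 2.7071
b = y1 - m*x1 = -15.6 - (26.8*(-17.3))/(9.9) = -15.6 + 46.8323 = 31.2323

y = 2.7071x + 31.2323


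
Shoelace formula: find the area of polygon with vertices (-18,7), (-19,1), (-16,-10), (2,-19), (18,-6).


sum(xi*y_{i+1}) = -18*1 - 19*(-10) - 16*(-19) + 2*(-6) + 18*7 = 590
sum(yi*x_{i+1}) = 7*(-19) + 1*(-16) - 10*2 - 19*18 - 6*(-18) = -403
Area = |590 + 403|/2 = 993/2 = 496.5000

496.5000 sq units


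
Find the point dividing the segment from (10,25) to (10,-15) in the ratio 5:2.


Px = (5*10 + 2*10)/7 = 70/7 = 10.0000
Py = (5*(-15) + 2*25)/7 = -25/7 = -3.5714

P = (10.0000, -3.5714)


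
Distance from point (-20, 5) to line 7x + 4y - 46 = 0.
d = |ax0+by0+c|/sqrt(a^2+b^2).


|7*(-20) + 4*5 - 46| = |-166| = 166
sqrt(49 + 16) = sqrt(65) = 8.0623
d = 166/sqrt(65) = 20.5898

20.5898


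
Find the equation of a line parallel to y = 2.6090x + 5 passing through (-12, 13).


Parallel lines have equal slopes.
m2 = 2.6090
b2 = 13 - 2.6090*(-12) = 44.3080

y = 2.6090x + 44.3080


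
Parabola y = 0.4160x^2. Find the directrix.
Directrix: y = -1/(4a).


a = 0.4160
1/(4a) = 0.6010
directrix: y = -0.6010 = -0.6010

y = -0.6010


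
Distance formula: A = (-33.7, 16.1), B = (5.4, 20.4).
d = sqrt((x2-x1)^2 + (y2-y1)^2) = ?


dx = 5.4 + 33.7 = 39.1
dy = 20.4 - 16.1 = 4.3
d = sqrt(1528.81 + 18.49) = sqrt(1547.3) = 39.3357

39.3357


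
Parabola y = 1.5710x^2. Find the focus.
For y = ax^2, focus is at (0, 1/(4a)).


a = 1.5710
4a = 6.2840
focus = (0, 1/6.2840) = (0, 0.1591)

Focus = (0, 0.1591)


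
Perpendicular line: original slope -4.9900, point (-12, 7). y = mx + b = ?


Perpendicular slope = -1/m1 = -1/(-4.9900) = 0.2004
b2 = y0 - m2*x0 = 7 - 12/(-4.9900) = 7 + 2.4048 = 9.4048

y = 0.2004x + 9.4048


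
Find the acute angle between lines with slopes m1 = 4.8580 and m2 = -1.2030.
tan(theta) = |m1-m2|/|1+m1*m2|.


m1-m2 = 6.061
1+m1*m2 = -4.844174
tan(theta) = |6.061/(-4.844174)| = 1.251194
theta = arctan(|6.061/(-4.844174)|) = 51.3669 degrees (acute angle)

51.3669 degrees


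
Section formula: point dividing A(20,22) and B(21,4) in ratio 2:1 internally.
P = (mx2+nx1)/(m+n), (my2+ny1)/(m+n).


Px = (2*21 + 1*20)/3 = 62/3 = 20.6667
Py = (2*4 + 1*22)/3 = 30/3 = 10.0000

P = (20.6667, 10.0000)


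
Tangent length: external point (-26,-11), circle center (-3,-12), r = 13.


d = sqrt((-26+ 3)^2 + (-11+ 12)^2) = sqrt(529+1) = 23.0217
L = sqrt(530.0000 - 169) = sqrt(361.0000) = 19.0000

19.0000


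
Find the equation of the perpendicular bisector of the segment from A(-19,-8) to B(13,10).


Midpoint = (-3, 1)
Slope of AB = dy/dx = 18/32 = 0.5625
Perp slope = -dx/dy = -32/18 = -1.7778
b = My - (perp slope)*Mx = 1 + (32*(-3))/18 = 1 - 5.3333 = -4.3333

y = -1.7778x - 4.3333


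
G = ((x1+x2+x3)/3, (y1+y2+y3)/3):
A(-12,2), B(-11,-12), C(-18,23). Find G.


Gx = (-12- 11- 18)/3 = -41/3 = -13.6667
Gy = (2- 12+23)/3 = 13/3 = 4.3333

G = (-13.6667, 4.3333)


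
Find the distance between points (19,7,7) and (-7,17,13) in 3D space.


dx=-26, dy=10, dz=6
d = sqrt(676+100+36) = sqrt(812) = 28.4956

28.4956


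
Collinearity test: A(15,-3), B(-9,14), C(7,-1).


15*(14+ 1) - 9*(-1+ 3) + 7*(-3-14)
= 225 - 18 - 119 = 88

No, not collinear (determinant = 88)


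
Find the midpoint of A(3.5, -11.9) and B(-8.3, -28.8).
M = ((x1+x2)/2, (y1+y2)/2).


Mx = (3.5 - 8.3)/2 = -4.8/2 = -2.4000
My = (-11.9 - 28.8)/2 = -40.7/2 = -20.3500

(-2.4000, -20.3500)


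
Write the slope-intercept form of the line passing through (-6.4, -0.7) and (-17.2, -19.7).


m = (-19.0)/(-10.8) = 1.7593
b = y1 - m*x1 = -0.7 - (-19.0*(-6.4))/(-10.8) = -0.7 + 11.2593 = 10.5593

y = 1.7593x + 10.5593


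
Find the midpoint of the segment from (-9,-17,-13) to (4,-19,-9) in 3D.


Mx = (-9+4)/2 = -2.5000
My = (-17- 19)/2 = -18.0000
Mz = (-13- 9)/2 = -11.0000

M = (-2.5000, -18.0000, -11.0000)


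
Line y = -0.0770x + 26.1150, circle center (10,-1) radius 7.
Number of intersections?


Substitute y = -0.0770x + 26.1150: (x-10)^2 + (-0.0770x+26.1150+ 1)^2 = 49
Expand to Ax^2 + Bx + C = 0, where b-k = 27.115
A = 1+m^2 = 1.005929
B = 2(m(b-k) - h) = 2(-0.0770*27.115 - 10) = -24.17571
C = h^2 + (b-k)^2 - r^2 = 100 + 735.223225 - 49 = 786.223225
disc = B^2-4AC = 584.4650 - 3163.5390 = -2579.0740
disc < 0

0 intersection points


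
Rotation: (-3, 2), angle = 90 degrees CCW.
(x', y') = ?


cos(90) = 0, sin(90) = 1
x' = -3*0 - 2*1 = -2
y' = -3*1 + 2*0 = -3

(-2, -3)


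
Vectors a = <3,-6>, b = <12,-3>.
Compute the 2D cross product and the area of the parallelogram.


cross = 3*(-3) + 6*12 = -9 + 72 = 63
Parallelogram area = |63| = 63

cross = 63, parallelogram area = 63


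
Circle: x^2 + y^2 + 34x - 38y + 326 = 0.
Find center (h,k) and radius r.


h = -D/2 = -34/2 = -17
k = -E/2 = 38/2 = 19
r^2 = h^2 + k^2 - F = 289 + 361 - 326 = 324
r = 18

Center (-17, 19), radius = 18


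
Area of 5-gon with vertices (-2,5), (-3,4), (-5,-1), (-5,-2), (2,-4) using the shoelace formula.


sum(xi*y_{i+1}) = -2*4 - 3*(-1) - 5*(-2) - 5*(-4) + 2*5 = 35
sum(yi*x_{i+1}) = 5*(-3) + 4*(-5) - 1*(-5) - 2*2 - 4*(-2) = -26
Area = |35 + 26|/2 = 61/2 = 30.5000

30.5000 sq units


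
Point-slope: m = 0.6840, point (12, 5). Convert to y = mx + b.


y - 5 = 0.6840(x - 12)
y = 0.6840x + 5 - 0.6840*12
y = 0.6840x - 3.2080

y = 0.6840x - 3.2080


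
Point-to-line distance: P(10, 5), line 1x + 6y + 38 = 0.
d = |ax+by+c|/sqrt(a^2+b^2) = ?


|1*10 + 6*5 + 38| = |78| = 78
sqrt(1 + 36) = sqrt(37) = 6.0828
d = 78/sqrt(37) = 12.8231

12.8231


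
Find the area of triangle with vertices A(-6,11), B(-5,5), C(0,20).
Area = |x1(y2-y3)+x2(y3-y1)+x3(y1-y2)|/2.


-6*(5-20) = 90
-5*(20-11) = -45
0*(11-5) = 0
sum = 45
Area = |45|/2 = 22.5000

22.5000 sq units


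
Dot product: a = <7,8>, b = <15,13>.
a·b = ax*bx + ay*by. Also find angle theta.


a·b = 7*15 + 8*13 = 105 + 104 = 209
|a| = sqrt(49+64) = 10.6301
|b| = sqrt(225+169) = 19.8494
cos(theta) = 209/(sqrt(113)*sqrt(394)) = 209/sqrt(44522) = 0.990510
theta = arccos(209/sqrt(44522)) = 7.8997 degrees

a·b = 209, theta = 7.8997 deg


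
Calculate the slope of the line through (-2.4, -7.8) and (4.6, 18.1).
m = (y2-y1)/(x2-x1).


dy = 18.1 + 7.8 = 25.9
dx = 4.6 + 2.4 = 7.0
m = 25.9/7.0 = 3.7000

m = 3.7000


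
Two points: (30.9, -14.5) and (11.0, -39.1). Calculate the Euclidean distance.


dx = 11.0 - 30.9 = -19.9
dy = -39.1 + 14.5 = -24.6
d = sqrt(396.01 + 605.16) = sqrt(1001.17) = 31.6413

31.6413


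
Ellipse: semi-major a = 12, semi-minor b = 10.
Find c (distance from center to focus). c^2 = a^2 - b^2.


c^2 = 12^2 - 10^2 = 144 - 100 = 44
c = sqrt(44) = 6.6332

c = 6.6332


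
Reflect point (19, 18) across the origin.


Reflection rule for origin: (-x, -y)
(19, 18) -> (-19, -18)

(-19, -18)


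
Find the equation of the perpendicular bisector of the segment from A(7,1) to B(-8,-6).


Midpoint = (-0.5, -2.5)
Slope of AB = dy/dx = -7/(-15) = 0.4667
Perp slope = -dx/dy = -15/7 = -2.1429
b = My - (perp slope)*Mx = -2.5 + (-15*(-0.5))/(-7) = -2.5 - 1.0714 = -3.5714

y = -2.1429x - 3.5714


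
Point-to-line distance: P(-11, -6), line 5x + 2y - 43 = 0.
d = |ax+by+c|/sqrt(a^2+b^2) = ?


|5*(-11) + 2*(-6) - 43| = |-110| = 110
sqrt(25 + 4) = sqrt(29) = 5.3852
d = 110/sqrt(29) = 20.4265

20.4265


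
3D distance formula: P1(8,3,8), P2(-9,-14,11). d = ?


dx=-17, dy=-17, dz=3
d = sqrt(289+289+9) = sqrt(587) = 24.2281

24.2281


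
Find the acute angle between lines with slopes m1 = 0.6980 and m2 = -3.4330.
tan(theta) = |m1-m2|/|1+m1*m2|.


m1-m2 = 4.131
1+m1*m2 = -1.396234
tan(theta) = |4.131/(-1.396234)| = 2.958673
theta = arctan(|4.131/(-1.396234)|) = 71.3253 degrees (acute angle)

71.3253 degrees


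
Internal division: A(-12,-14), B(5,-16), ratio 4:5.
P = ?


Px = (4*5 + 5*(-12))/9 = -40/9 = -4.4444
Py = (4*(-16) + 5*(-14))/9 = -134/9 = -14.8889

P = (-4.4444, -14.8889)


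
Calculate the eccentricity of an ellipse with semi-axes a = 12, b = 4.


c = sqrt(144-16) = sqrt(128) = 11.3137
e = c/a = sqrt(128)/12 = 0.9428

e = 0.9428


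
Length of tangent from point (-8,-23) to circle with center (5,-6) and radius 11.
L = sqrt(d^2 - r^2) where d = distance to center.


d = sqrt((-8-5)^2 + (-23+ 6)^2) = sqrt(169+289) = 21.4009
L = sqrt(458.0000 - 121) = sqrt(337.0000) = 18.3576

18.3576


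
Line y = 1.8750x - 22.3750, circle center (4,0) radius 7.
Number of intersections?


Substitute y = 1.8750x - 22.3750: (x-4)^2 + (1.8750x- 22.3750-0)^2 = 49
Expand to Ax^2 + Bx + C = 0, where b-k = -22.375
A = 1+m^2 = 4.515625
B = 2(m(b-k) - h) = 2(1.8750*(-22.375) - 4) = -91.90625
C = h^2 + (b-k)^2 - r^2 = 16 + 500.640625 - 49 = 467.640625
disc = B^2-4AC = 8446.7588 - 8446.7588 = 0
disc = 0

1 intersection point (tangent)


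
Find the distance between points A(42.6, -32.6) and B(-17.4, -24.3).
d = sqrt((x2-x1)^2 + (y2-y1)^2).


dx = -17.4 - 42.6 = -60.0
dy = -24.3 + 32.6 = 8.3
d = sqrt(3600.0 + 68.89) = sqrt(3668.89) = 60.5714

60.5714


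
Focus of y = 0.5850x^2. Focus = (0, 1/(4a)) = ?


a = 0.5850
4a = 2.3400
focus = (0, 1/2.3400) = (0, 0.4274)

Focus = (0, 0.4274)


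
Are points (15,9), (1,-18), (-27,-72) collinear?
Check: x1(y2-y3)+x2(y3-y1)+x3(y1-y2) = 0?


15*(-18+ 72) + 1*(-72-9) - 27*(9+ 18)
= 810 - 81 - 729 = 0

Yes, collinear (determinant = 0)


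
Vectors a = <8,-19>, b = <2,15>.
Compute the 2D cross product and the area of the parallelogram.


cross = 8*15 + 19*2 = 120 + 38 = 158
Parallelogram area = |158| = 158

cross = 158, parallelogram area = 158


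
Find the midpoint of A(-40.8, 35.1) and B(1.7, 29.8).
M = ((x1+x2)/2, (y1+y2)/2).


Mx = (-40.8 + 1.7)/2 = -39.1/2 = -19.5500
My = (35.1 + 29.8)/2 = 64.9/2 = 32.4500

(-19.5500, 32.4500)


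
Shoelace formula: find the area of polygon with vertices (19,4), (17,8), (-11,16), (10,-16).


sum(xi*y_{i+1}) = 19*8 + 17*16 - 11*(-16) + 10*4 = 640
sum(yi*x_{i+1}) = 4*17 + 8*(-11) + 16*10 - 16*19 = -164
Area = |640 + 164|/2 = 804/2 = 402.0000

402.0000 sq units


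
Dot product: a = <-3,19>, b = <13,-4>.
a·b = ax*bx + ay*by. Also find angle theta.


a·b = -3*13 + 19*(-4) = -39 - 76 = -115
|a| = sqrt(9+361) = 19.2354
|b| = sqrt(169+16) = 13.6015
cos(theta) = -115/(sqrt(370)*sqrt(185)) = -115/sqrt(68450) = -0.439553
theta = arccos(-115/sqrt(68450)) = 116.0754 degrees

a·b = -115, theta = 116.0754 deg


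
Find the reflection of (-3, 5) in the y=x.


Reflection rule for y=x: (y, x)
(-3, 5) -> (5, -3)

(5, -3)


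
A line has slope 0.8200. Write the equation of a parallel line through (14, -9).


Parallel lines have equal slopes.
m2 = 0.8200
b2 = -9 - 0.8200*14 = -20.4800

y = 0.8200x - 20.4800


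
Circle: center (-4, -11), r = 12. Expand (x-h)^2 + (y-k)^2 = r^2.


(x+ 4)^2 + (y+ 11)^2 = 12^2
D = -2h = 8, E = -2k = 22
F = h^2+k^2-r^2 = 16+121-144 = -7

x^2 + y^2 + 8x + 22y - 7 = 0


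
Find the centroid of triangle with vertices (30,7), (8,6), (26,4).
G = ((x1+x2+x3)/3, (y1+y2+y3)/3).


Gx = (30+8+26)/3 = 64/3 = 21.3333
Gy = (7+6+4)/3 = 17/3 = 5.6667

G = (21.3333, 5.6667)


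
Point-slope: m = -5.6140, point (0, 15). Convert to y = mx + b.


y - 15 = -5.6140(x - 0)
y = -5.6140x + 15 + 5.6140*0
y = -5.6140x + 15.0000

y = -5.6140x + 15.0000


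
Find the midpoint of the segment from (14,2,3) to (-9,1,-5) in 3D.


Mx = (14- 9)/2 = 2.5000
My = (2+1)/2 = 1.5000
Mz = (3- 5)/2 = -1.0000

M = (2.5000, 1.5000, -1.0000)


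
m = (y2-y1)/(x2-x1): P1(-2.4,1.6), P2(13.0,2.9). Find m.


dy = 2.9 - 1.6 = 1.3
dx = 13.0 + 2.4 = 15.4
m = 1.3/15.4 = 0.0844

m = 0.0844


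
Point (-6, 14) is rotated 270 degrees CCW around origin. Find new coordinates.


cos(270) = 0, sin(270) = -1
x' = -6*0 - 14*(-1) = 14
y' = -6*(-1) + 14*0 = 6

(14, 6)


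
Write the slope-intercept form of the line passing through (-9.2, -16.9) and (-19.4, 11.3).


m = (28.2)/(-10.2) = -2.7647
b = y1 - m*x1 = -16.9 - (28.2*(-9.2))/(-10.2) = -16.9 - 25.4353 = -42.3353

y = -2.7647x - 42.3353


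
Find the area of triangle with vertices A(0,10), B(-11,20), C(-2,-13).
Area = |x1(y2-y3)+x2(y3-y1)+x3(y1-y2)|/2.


0*(20+ 13) = 0
-11*(-13-10) = 253
-2*(10-20) = 20
sum = 273
Area = |273|/2 = 136.5000

136.5000 sq units


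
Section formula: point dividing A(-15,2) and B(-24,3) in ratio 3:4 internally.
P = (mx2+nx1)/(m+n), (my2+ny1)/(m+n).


Px = (3*(-24) + 4*(-15))/7 = -132/7 = -18.8571
Py = (3*3 + 4*2)/7 = 17/7 = 2.4286

P = (-18.8571, 2.4286)


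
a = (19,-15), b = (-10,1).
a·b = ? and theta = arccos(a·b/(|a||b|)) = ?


a·b = 19*(-10) - 15*1 = -190 - 15 = -205
|a| = sqrt(361+225) = 24.2074
|b| = sqrt(100+1) = 10.0499
cos(theta) = -205/(sqrt(586)*sqrt(101)) = -205/sqrt(59186) = -0.842644
theta = arccos(-205/sqrt(59186)) = 147.4204 degrees

a·b = -205, theta = 147.4204 deg


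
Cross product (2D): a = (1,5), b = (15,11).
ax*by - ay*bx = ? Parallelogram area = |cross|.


cross = 1*11 - 5*15 = 11 - 75 = -64
Parallelogram area = |-64| = 64

cross = -64, parallelogram area = 64


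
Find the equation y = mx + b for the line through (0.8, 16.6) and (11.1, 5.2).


m = (-11.4)/(10.3) = -1.1068
b = y1 - m*x1 = 16.6 - (-11.4*0.8)/(10.3) = 16.6 + 0.8854 = 17.4854

y = -1.1068x + 17.4854


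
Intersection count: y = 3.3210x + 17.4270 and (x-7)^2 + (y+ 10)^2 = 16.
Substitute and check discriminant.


Substitute y = 3.3210x + 17.4270: (x-7)^2 + (3.3210x+17.4270+ 10)^2 = 16
Expand to Ax^2 + Bx + C = 0, where b-k = 27.427
A = 1+m^2 = 12.029041
B = 2(m(b-k) - h) = 2(3.3210*27.427 - 7) = 168.170134
C = h^2 + (b-k)^2 - r^2 = 49 + 752.240329 - 16 = 785.240329
disc = B^2-4AC = 28281.1940 - 37782.7524 = -9501.5584
disc < 0

0 intersection points


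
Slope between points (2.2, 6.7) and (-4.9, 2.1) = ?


dy = 2.1 - 6.7 = -4.6
dx = -4.9 - 2.2 = -7.1
m = -4.6/(-7.1) = 0.6479

m = 0.6479


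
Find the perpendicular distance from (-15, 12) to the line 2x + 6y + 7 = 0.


|2*(-15) + 6*12 + 7| = |49| = 49
sqrt(4 + 36) = sqrt(40) = 6.3246
d = 49/sqrt(40) = 7.7476

7.7476


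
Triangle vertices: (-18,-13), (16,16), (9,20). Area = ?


-18*(16-20) = 72
16*(20+ 13) = 528
9*(-13-16) = -261
sum = 339
Area = |339|/2 = 169.5000

169.5000 sq units


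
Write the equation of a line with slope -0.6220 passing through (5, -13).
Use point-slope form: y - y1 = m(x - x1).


y + 13 = -0.6220(x - 5)
y = -0.6220x - 13 + 0.6220*5
y = -0.6220x - 9.8900

y = -0.6220x - 9.8900


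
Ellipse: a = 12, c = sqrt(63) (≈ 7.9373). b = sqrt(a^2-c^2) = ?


b^2 = 12^2 - (sqrt(63))^2 = 144 - 63 = 81
b = sqrt(81) = 9

b = 9


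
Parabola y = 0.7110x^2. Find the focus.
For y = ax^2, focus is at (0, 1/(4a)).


a = 0.7110
4a = 2.8440
focus = (0, 1/2.8440) = (0, 0.3516)

Focus = (0, 0.3516)


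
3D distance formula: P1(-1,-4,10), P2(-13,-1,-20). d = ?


dx=-12, dy=3, dz=-30
d = sqrt(144+9+900) = sqrt(1053) = 32.4500

32.4500


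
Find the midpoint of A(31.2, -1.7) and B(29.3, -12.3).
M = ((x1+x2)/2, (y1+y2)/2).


Mx = (31.2 + 29.3)/2 = 60.5/2 = 30.2500
My = (-1.7 - 12.3)/2 = -14.0/2 = -7.0000

(30.2500, -7.0000)


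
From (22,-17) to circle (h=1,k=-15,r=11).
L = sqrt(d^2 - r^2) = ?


d = sqrt((22-1)^2 + (-17+ 15)^2) = sqrt(441+4) = 21.0950
L = sqrt(445.0000 - 121) = sqrt(324.0000) = 18.0000

18.0000


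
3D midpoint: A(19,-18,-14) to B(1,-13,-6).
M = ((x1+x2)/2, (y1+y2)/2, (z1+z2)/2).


Mx = (19+1)/2 = 10.0000
My = (-18- 13)/2 = -15.5000
Mz = (-14- 6)/2 = -10.0000

M = (10.0000, -15.5000, -10.0000)


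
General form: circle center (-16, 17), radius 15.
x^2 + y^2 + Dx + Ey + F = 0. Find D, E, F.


(x+ 16)^2 + (y-17)^2 = 15^2
D = -2h = 32, E = -2k = -34
F = h^2+k^2-r^2 = 256+289-225 = 320

D = 32, E = -34, F = 320


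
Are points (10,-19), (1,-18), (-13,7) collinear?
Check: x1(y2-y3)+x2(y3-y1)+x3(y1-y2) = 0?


10*(-18-7) + 1*(7+ 19) - 13*(-19+ 18)
= -250 + 26 + 13 = -211

No, not collinear (determinant = -211)


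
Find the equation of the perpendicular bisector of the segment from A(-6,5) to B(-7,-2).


Midpoint = (-6.5, 1.5)
Slope of AB = dy/dx = -7/(-1) = 7.0000
Perp slope = -dx/dy = -1/7 = -0.1429
b = My - (perp slope)*Mx = 1.5 + (-1*(-6.5))/(-7) = 1.5 - 0.9286 = 0.5714

y = -0.1429x + 0.5714


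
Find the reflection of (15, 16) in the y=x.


Reflection rule for y=x: (y, x)
(15, 16) -> (16, 15)

(16, 15)


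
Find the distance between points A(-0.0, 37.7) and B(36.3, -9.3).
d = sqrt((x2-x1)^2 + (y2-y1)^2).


dx = 36.3 + 0.0 = 36.3
dy = -9.3 - 37.7 = -47.0
d = sqrt(1317.69 + 2209.0) = sqrt(3526.69) = 59.3859

59.3859


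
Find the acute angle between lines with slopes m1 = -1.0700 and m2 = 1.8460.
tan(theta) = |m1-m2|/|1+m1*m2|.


m1-m2 = -2.916
1+m1*m2 = -0.97522
tan(theta) = |-2.916/(-0.97522)| = 2.990095
theta = arctan(|-2.916/(-0.97522)|) = 71.5081 degrees (acute angle)

71.5081 degrees


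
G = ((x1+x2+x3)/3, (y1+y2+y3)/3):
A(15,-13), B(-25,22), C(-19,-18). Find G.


Gx = (15- 25- 19)/3 = -29/3 = -9.6667
Gy = (-13+22- 18)/3 = -9/3 = -3.0000

G = (-9.6667, -3.0000)


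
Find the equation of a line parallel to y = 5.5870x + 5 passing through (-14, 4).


Parallel lines have equal slopes.
m2 = 5.5870
b2 = 4 - 5.5870*(-14) = 82.2180

y = 5.5870x + 82.2180


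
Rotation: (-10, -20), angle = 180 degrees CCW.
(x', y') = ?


cos(180) = -1, sin(180) = 0
x' = -10*(-1) + 20*0 = 10
y' = -10*0 - 20*(-1) = 20

(10, 20)


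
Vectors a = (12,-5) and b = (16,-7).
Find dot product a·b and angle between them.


a·b = 12*16 - 5*(-7) = 192 + 35 = 227
|a| = sqrt(144+25) = 13.0000
|b| = sqrt(256+49) = 17.4642
cos(theta) = 227/(sqrt(169)*sqrt(305)) = 227/sqrt(51545) = 0.999845
theta = arccos(227/sqrt(51545)) = 1.0095 degrees

a·b = 227, theta = 1.0095 deg


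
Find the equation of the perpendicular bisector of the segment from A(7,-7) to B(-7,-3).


Midpoint = (0, -5)
Slope of AB = dy/dx = 4/(-14) = -0.2857
Perp slope = -dx/dy = 14/4 = 3.5000
b = My - (perp slope)*Mx = -5 + (-14*0)/4 = -5 + 0 = -5.0000

y = 3.5000x - 5.0000


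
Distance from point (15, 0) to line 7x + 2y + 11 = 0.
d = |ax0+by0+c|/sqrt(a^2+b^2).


|7*15 + 2*0 + 11| = |116| = 116
sqrt(49 + 4) = sqrt(53) = 7.2801
d = 116/sqrt(53) = 15.9338

15.9338


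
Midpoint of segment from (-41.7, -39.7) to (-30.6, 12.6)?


Mx = (-41.7 - 30.6)/2 = -72.3/2 = -36.1500
My = (-39.7 + 12.6)/2 = -27.1/2 = -13.5500

(-36.1500, -13.5500)


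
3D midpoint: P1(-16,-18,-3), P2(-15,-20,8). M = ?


Mx = (-16- 15)/2 = -15.5000
My = (-18- 20)/2 = -19.0000
Mz = (-3+8)/2 = 2.5000

M = (-15.5000, -19.0000, 2.5000)


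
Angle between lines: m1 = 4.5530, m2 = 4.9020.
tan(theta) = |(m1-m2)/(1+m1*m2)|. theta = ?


m1-m2 = -0.349
1+m1*m2 = 23.318806
tan(theta) = |-0.349/23.318806| = 0.014966
theta = arctan(|-0.349/23.318806|) = 0.8575 degrees (acute angle)

0.8575 degrees


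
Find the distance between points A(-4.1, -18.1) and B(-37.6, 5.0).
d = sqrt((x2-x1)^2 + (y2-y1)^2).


dx = -37.6 + 4.1 = -33.5
dy = 5.0 + 18.1 = 23.1
d = sqrt(1122.25 + 533.61) = sqrt(1655.86) = 40.6923

40.6923


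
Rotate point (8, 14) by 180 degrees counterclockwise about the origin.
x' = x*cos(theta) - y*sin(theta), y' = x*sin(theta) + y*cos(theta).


cos(180) = -1, sin(180) = 0
x' = 8*(-1) - 14*0 = -8
y' = 8*0 + 14*(-1) = -14

(-8, -14)


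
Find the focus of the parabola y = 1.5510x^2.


a = 1.5510
4a = 6.2040
focus = (0, 1/6.2040) = (0, 0.1612)

Focus = (0, 0.1612)


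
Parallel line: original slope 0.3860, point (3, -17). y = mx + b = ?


Parallel lines have equal slopes.
m2 = 0.3860
b2 = -17 - 0.3860*3 = -18.1580

y = 0.3860x - 18.1580


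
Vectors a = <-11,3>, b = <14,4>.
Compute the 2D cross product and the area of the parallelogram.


cross = -11*4 - 3*14 = -44 - 42 = -86
Parallelogram area = |-86| = 86

cross = -86, parallelogram area = 86


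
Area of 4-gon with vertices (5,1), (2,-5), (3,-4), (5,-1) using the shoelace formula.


sum(xi*y_{i+1}) = 5*(-5) + 2*(-4) + 3*(-1) + 5*1 = -31
sum(yi*x_{i+1}) = 1*2 - 5*3 - 4*5 - 1*5 = -38
Area = |-31 + 38|/2 = 7/2 = 3.5000

3.5000 sq units


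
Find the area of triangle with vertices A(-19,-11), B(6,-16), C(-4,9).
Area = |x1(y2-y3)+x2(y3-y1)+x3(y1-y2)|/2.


-19*(-16-9) = 475
6*(9+ 11) = 120
-4*(-11+ 16) = -20
sum = 575
Area = |575|/2 = 287.5000

287.5000 sq units


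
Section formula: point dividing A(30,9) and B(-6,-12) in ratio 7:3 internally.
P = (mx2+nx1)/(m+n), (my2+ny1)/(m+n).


Px = (7*(-6) + 3*30)/10 = 48/10 = 4.8000
Py = (7*(-12) + 3*9)/10 = -57/10 = -5.7000

P = (4.8000, -5.7000)


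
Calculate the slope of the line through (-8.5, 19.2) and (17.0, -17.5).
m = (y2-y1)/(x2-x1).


dy = -17.5 - 19.2 = -36.7
dx = 17.0 + 8.5 = 25.5
m = -36.7/25.5 = -1.4392

m = -1.4392


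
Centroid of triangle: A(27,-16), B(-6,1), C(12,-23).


Gx = (27- 6+12)/3 = 33/3 = 11.0000
Gy = (-16+1- 23)/3 = -38/3 = -12.6667

G = (11.0000, -12.6667)


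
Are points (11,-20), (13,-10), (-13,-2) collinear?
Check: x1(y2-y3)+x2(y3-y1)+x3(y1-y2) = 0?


11*(-10+ 2) + 13*(-2+ 20) - 13*(-20+ 10)
= -88 + 234 + 130 = 276

No, not collinear (determinant = 276)


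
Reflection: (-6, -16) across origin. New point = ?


Reflection rule for origin: (-x, -y)
(-6, -16) -> (6, 16)

(6, 16)


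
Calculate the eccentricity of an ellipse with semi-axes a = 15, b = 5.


c = sqrt(225-25) = sqrt(200) = 14.1421
e = c/a = sqrt(200)/15 = 0.9428

e = 0.9428


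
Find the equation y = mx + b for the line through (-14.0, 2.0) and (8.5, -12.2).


m = (-14.2)/(22.5) = -0.6311
b = y1 - m*x1 = 2.0 - (-14.2*(-14.0))/(22.5) = 2.0 - 8.8356 = -6.8356

y = -0.6311x - 6.8356


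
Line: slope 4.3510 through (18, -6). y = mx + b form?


y + 6 = 4.3510(x - 18)
y = 4.3510x - 6 - 4.3510*18
y = 4.3510x - 84.3180

y = 4.3510x - 84.3180


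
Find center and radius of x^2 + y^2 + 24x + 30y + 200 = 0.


h = -D/2 = -24/2 = -12
k = -E/2 = -30/2 = -15
r^2 = h^2 + k^2 - F = 144 + 225 - 200 = 169
r = 13

Center (-12, -15), radius = 13


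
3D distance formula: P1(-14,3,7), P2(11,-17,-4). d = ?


dx=25, dy=-20, dz=-11
d = sqrt(625+400+121) = sqrt(1146) = 33.8526

33.8526


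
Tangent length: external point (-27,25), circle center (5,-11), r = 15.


d = sqrt((-27-5)^2 + (25+ 11)^2) = sqrt(1024+1296) = 48.1664
L = sqrt(2320.0000 - 225) = sqrt(2095.0000) = 45.7712

45.7712


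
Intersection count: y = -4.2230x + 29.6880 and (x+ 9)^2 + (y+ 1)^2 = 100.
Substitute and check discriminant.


Substitute y = -4.2230x + 29.6880: (x+ 9)^2 + (-4.2230x+29.6880+ 1)^2 = 100
Expand to Ax^2 + Bx + C = 0, where b-k = 30.688
A = 1+m^2 = 18.833729
B = 2(m(b-k) - h) = 2(-4.2230*30.688 + 9) = -241.190848
C = h^2 + (b-k)^2 - r^2 = 81 + 941.753344 - 100 = 922.753344
disc = B^2-4AC = 58173.0252 - 69515.5457 = -11342.5205
disc < 0

0 intersection points


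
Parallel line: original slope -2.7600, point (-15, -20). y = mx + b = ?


Parallel lines have equal slopes.
m2 = -2.7600
b2 = -20 + 2.7600*(-15) = -61.4000

y = -2.7600x - 61.4000


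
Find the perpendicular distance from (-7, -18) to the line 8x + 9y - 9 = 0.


|8*(-7) + 9*(-18) - 9| = |-227| = 227
sqrt(64 + 81) = sqrt(145) = 12.0416
d = 227/sqrt(145) = 18.8513

18.8513


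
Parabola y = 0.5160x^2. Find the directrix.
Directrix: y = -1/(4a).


a = 0.5160
1/(4a) = 0.4845
directrix: y = -0.4845 = -0.4845

y = -0.4845


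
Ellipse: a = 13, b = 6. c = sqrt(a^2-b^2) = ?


c^2 = 13^2 - 6^2 = 169 - 36 = 133
c = sqrt(133) = 11.5326

c = 11.5326


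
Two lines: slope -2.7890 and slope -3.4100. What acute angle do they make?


m1-m2 = 0.621
1+m1*m2 = 10.51049
tan(theta) = |0.621/10.51049| = 0.059084
theta = arctan(|0.621/10.51049|) = 3.3813 degrees (acute angle)

3.3813 degrees


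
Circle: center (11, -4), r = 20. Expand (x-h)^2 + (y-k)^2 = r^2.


(x-11)^2 + (y+ 4)^2 = 20^2
D = -2h = -22, E = -2k = 8
F = h^2+k^2-r^2 = 121+16-400 = -263

x^2 + y^2 - 22x + 8y - 263 = 0


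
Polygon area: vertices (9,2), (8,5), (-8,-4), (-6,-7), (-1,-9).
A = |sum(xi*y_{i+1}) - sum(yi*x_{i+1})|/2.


sum(xi*y_{i+1}) = 9*5 + 8*(-4) - 8*(-7) - 6*(-9) - 1*2 = 121
sum(yi*x_{i+1}) = 2*8 + 5*(-8) - 4*(-6) - 7*(-1) - 9*9 = -74
Area = |121 + 74|/2 = 195/2 = 97.5000

97.5000 sq units


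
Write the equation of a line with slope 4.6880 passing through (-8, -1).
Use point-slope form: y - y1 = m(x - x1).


y + 1 = 4.6880(x + 8)
y = 4.6880x - 1 - 4.6880*(-8)
y = 4.6880x + 36.5040

y = 4.6880x + 36.5040


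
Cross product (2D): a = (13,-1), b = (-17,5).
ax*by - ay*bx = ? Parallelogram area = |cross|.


cross = 13*5 + 1*(-17) = 65 - 17 = 48
Parallelogram area = |48| = 48

cross = 48, parallelogram area = 48


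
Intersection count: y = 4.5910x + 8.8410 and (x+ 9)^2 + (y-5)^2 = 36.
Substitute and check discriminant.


Substitute y = 4.5910x + 8.8410: (x+ 9)^2 + (4.5910x+8.8410-5)^2 = 36
Expand to Ax^2 + Bx + C = 0, where b-k = 3.841
A = 1+m^2 = 22.077281
B = 2(m(b-k) - h) = 2(4.5910*3.841 + 9) = 53.268062
C = h^2 + (b-k)^2 - r^2 = 81 + 14.753281 - 36 = 59.753281
disc = B^2-4AC = 2837.4864 - 5276.7599 = -2439.2735
disc < 0

0 intersection points


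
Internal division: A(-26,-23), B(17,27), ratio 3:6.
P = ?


Px = (3*17 + 6*(-26))/9 = -105/9 = -11.6667
Py = (3*27 + 6*(-23))/9 = -57/9 = -6.3333

P = (-11.6667, -6.3333)


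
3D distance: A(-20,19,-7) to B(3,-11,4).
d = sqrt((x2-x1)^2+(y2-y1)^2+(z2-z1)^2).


dx=23, dy=-30, dz=11
d = sqrt(529+900+121) = sqrt(1550) = 39.3700

39.3700
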